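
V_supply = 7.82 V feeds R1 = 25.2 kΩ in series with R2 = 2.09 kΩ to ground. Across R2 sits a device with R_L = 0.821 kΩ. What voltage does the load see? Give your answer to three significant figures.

First combine the lower leg with the load: R2 ‖ R_L = 0.5895 kΩ.
Now apply the divider: V_out = 7.82 × 0.02286 = 0.1787 V.

V_out ≈ 0.179 V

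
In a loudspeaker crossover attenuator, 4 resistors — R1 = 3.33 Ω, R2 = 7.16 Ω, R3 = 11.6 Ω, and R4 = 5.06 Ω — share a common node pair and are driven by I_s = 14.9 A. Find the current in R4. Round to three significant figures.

Conductances: ΣG = 1/3.33 + 1/7.16 + 1/11.6 + 1/5.06 = 0.7238 (1/Ω).
R4 takes the fraction G_k/ΣG = 0.1976/0.7238 = 0.2730, so I = 14.9 × 0.2730 = 4.068 A.

I ≈ 4.07 A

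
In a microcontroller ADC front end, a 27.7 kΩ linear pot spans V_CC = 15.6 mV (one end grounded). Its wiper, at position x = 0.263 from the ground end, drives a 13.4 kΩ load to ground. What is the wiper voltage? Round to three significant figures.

Lower segment x·R_p = 7.285 kΩ; upper segment (1−x)·R_p = 20.41 kΩ.
Lower segment in parallel with the load: 7.285 ‖ 13.4 = 4.719 kΩ.
Then V_out = V_CC · 4.719/(20.41 + 4.719) = 2.929 mV.

V_out ≈ 2.93 mV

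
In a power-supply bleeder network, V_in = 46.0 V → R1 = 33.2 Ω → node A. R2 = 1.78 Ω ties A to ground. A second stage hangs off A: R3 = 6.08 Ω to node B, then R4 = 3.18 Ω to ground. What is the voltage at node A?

V_A ≈ 1.98 V

Node A sees R2 in parallel with the series input of stage 2, R3 + R4 = 9.260 Ω.
R2 ‖ (R3+R4) = 1.493 Ω.
First divider: V_A = V_in · 1.493/(33.2 + 1.493) = 1.980 V.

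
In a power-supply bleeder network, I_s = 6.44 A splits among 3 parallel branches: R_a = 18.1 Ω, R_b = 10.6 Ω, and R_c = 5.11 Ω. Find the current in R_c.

I ≈ 3.65 A

Conductances: ΣG = 1/18.1 + 1/10.6 + 1/5.11 = 0.3453 (1/Ω).
By the current-divider rule, I = I_s · G_k/ΣG = 6.44 × 0.5668 = 3.650 A.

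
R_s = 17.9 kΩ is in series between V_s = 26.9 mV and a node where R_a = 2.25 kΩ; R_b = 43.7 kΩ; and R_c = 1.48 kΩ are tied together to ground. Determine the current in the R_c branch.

I ≈ 0.847 µA

Equivalent of the parallel group: R_p = 0.8749 kΩ.
V_A = 26.9 × 0.8749/18.77 = 1.254 mV.
Branch current I = V_A/R_c = 1.254/1.48 = 0.8470 µA.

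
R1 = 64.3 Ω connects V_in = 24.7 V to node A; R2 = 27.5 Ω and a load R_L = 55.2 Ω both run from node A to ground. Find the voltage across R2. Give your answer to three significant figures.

V_out ≈ 5.49 V

First combine the lower leg with the load: R2 ‖ R_L = 18.36 Ω.
Then V_out = V_in · R2'/(R1 + R2') = 24.7 × 18.36/82.66 = 5.485 V.
(Unloaded it would be 7.40 V; the load pulls it down.)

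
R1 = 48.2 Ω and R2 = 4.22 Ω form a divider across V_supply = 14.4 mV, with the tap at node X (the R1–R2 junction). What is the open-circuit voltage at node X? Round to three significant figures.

V_th ≈ 1.16 mV

With X open, the divider is unloaded: V_th = 14.4 × 4.22/52.42 = 1.159 mV.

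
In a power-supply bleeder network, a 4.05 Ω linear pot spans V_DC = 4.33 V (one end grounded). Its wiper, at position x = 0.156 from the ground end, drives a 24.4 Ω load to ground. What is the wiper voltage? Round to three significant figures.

V_out ≈ 0.661 V

Lower segment x·R_p = 0.6318 Ω; upper segment (1−x)·R_p = 3.418 Ω.
Lower segment in parallel with the load: 0.6318 ‖ 24.4 = 0.6159 Ω.
V_out = 4.33 × 0.6159/(3.418 + 0.6159) = 0.6610 V.
(Unloaded: V_out = x·V_DC = 0.675 V.)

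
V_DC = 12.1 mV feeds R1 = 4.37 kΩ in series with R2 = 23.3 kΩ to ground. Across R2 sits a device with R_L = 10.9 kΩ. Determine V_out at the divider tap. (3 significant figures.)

The load sits in parallel with R2, giving an effective lower resistance R2' = R2·R_L/(R2+R_L) = 7.426 kΩ.
Then V_out = V_DC · R2'/(R1 + R2') = 12.1 × 7.426/11.80 = 7.617 mV.

V_out ≈ 7.62 mV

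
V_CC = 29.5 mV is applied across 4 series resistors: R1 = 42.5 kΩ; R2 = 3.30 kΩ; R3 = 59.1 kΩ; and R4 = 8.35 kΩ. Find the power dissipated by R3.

P ≈ 4.01 nW

Series current I = V_CC/ΣR = 29.5/113.2 = 0.2605 µA.
P = I²R = 0.06785 × 59.1 = 4.010 nW.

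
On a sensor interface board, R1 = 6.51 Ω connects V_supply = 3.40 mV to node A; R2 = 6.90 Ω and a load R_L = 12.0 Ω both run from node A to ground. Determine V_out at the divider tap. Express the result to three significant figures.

The load sits in parallel with R2, giving an effective lower resistance R2' = R2·R_L/(R2+R_L) = 4.381 Ω.
Voltage divider with the loaded lower leg: V_out = 3.40 × 4.381/(6.51 + 4.381) = 3.40 × 0.4023 = 1.368 mV.

V_out ≈ 1.37 mV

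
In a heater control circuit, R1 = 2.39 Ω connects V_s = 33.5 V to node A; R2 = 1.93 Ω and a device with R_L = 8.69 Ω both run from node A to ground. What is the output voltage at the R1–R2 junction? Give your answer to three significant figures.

V_out ≈ 13.3 V

The load sits in parallel with R2, giving an effective lower resistance R2' = R2·R_L/(R2+R_L) = 1.579 Ω.
Then V_out = V_s · R2'/(R1 + R2') = 33.5 × 1.579/3.969 = 13.33 V.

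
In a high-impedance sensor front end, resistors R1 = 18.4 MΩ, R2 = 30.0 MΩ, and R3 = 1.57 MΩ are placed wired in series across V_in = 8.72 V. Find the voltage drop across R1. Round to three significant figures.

V ≈ 3.21 V

Total series resistance ΣR = 18.4 + 30.0 + 1.57 = 49.97 MΩ.
V = V_in · R/ΣR = 8.72 × 0.3682 = 3.211 V.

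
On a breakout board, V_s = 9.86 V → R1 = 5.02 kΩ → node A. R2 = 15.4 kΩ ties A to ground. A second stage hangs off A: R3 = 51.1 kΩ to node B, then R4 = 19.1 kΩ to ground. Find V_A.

The second stage (R3 + R4 = 70.20 kΩ) loads node A in parallel with R2.
Effective lower resistance at A: R2 ‖ 70.20 = 12.63 kΩ.
First divider: V_A = V_s · 12.63/(5.02 + 12.63) = 7.056 V.

V_A ≈ 7.06 V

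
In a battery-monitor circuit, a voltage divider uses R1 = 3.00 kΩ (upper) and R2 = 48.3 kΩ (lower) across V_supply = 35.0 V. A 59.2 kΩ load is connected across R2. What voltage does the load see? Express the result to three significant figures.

First combine the lower leg with the load: R2 ‖ R_L = 26.60 kΩ.
Then V_out = V_supply · R2'/(R1 + R2') = 35.0 × 26.60/29.60 = 31.45 V.
(Unloaded it would be 33.0 V; the load pulls it down.)

V_out ≈ 31.5 V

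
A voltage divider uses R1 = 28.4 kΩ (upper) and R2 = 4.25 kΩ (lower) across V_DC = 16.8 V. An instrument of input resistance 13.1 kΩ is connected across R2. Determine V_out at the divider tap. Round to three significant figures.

V_out ≈ 1.71 V

First combine the lower leg with the load: R2 ‖ R_L = 3.209 kΩ.
Voltage divider with the loaded lower leg: V_out = 16.8 × 3.209/(28.4 + 3.209) = 16.8 × 0.1015 = 1.706 V.
(Unloaded it would be 2.19 V; the load pulls it down.)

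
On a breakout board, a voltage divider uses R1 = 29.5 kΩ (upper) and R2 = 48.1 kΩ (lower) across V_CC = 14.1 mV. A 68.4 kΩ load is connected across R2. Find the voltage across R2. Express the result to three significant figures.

The load sits in parallel with R2, giving an effective lower resistance R2' = R2·R_L/(R2+R_L) = 28.24 kΩ.
Voltage divider with the loaded lower leg: V_out = 14.1 × 28.24/(29.5 + 28.24) = 14.1 × 0.4891 = 6.896 mV.

V_out ≈ 6.90 mV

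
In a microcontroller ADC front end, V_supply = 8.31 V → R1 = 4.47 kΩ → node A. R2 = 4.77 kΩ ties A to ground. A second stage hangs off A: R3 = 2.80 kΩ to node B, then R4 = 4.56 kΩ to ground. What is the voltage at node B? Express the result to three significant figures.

The second stage (R3 + R4 = 7.360 kΩ) loads node A in parallel with R2.
R2 ‖ (R3+R4) = 2.894 kΩ.
First divider: V_A = V_supply · 2.894/(4.47 + 2.894) = 3.266 V.
Then the unloaded second divider: V_B = V_A × R4/(R3+R4) = 3.266 × 0.6196 = 2.023 V.

V_B ≈ 2.02 V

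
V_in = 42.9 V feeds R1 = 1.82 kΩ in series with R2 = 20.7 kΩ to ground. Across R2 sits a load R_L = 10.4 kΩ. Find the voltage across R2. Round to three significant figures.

R2 ‖ R_L = (20.7 × 10.4)/(20.7 + 10.4) = 6.922 kΩ.
Now apply the divider: V_out = 42.9 × 0.7918 = 33.97 V.
(Unloaded it would be 39.4 V; the load pulls it down.)

V_out ≈ 34.0 V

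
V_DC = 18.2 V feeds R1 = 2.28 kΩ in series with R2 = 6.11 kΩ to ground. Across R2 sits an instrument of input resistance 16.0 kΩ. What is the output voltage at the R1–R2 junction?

R2 ‖ R_L = (6.11 × 16.0)/(6.11 + 16.0) = 4.422 kΩ.
Now apply the divider: V_out = 18.2 × 0.6598 = 12.01 V.

V_out ≈ 12.0 V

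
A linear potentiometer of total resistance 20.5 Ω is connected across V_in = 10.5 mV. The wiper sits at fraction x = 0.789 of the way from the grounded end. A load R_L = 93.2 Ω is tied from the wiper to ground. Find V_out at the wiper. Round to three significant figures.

Split the track: R_lower = x·R_p = 16.17 Ω, R_upper = (1−x)·R_p = 4.325 Ω.
(x·R_p) ‖ R_L = 13.78 Ω.
V_out = 10.5 × 13.78/(4.325 + 13.78) = 7.992 mV.

V_out ≈ 7.99 mV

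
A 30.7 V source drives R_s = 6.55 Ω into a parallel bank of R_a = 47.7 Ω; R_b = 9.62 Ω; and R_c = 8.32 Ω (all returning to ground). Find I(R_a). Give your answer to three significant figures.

Equivalent of the parallel group: R_p = 4.080 Ω.
Node voltage V_A = V_in · R_p/(R_s + R_p) = 30.7 × 0.3838 = 11.78 V.
I(R_a) = V_A / R_a = 11.78/47.7 = 0.2470 A.

I ≈ 0.247 A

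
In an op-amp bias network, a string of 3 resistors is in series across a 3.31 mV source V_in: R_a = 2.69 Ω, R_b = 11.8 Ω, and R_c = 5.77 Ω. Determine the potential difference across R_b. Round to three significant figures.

V ≈ 1.93 mV

Total series resistance ΣR = 2.69 + 11.8 + 5.77 = 20.26 Ω.
V = V_in · R/ΣR = 3.31 × 0.5824 = 1.928 mV.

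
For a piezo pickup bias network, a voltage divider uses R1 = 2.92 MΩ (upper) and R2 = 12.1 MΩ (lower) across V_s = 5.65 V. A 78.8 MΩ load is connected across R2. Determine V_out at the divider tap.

V_out ≈ 4.42 V

First combine the lower leg with the load: R2 ‖ R_L = 10.49 MΩ.
Voltage divider with the loaded lower leg: V_out = 5.65 × 10.49/(2.92 + 10.49) = 5.65 × 0.7822 = 4.420 V.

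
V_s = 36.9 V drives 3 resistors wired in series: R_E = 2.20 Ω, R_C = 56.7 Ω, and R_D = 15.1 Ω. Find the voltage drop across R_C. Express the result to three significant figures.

V ≈ 28.3 V

Series total: ΣR = 2.20 + 56.7 + 15.1 = 74.00 Ω.
Voltage divider: V = V_s · (56.70 / 74.00) = 36.9 × 0.7662 = 28.27 V.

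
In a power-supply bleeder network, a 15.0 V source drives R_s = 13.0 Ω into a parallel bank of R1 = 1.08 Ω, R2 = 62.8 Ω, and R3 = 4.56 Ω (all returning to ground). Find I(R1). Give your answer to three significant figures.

Equivalent of the parallel group: R_p = 0.8612 Ω.
V_A = 15.0 × 0.8612/13.86 = 0.9320 V.
I(R1) = V_A / R1 = 0.9320/1.08 = 0.8629 A.

I ≈ 0.863 A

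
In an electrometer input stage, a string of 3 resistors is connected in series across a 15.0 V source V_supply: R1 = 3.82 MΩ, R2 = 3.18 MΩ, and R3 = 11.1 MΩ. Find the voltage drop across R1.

Total series resistance ΣR = 3.82 + 3.18 + 11.1 = 18.10 MΩ.
Voltage divider: V = V_supply · (3.820 / 18.10) = 15.0 × 0.2110 = 3.166 V.

V ≈ 3.17 V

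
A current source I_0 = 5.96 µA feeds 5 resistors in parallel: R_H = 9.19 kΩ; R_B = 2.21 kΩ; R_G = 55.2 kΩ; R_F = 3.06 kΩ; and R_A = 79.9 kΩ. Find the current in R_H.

ΣG = 1/9.19 + 1/2.21 + 1/55.2 + 1/3.06 + 1/79.9 = 0.9187.
By the current-divider rule, I = I_0 · G_k/ΣG = 5.96 × 0.1184 = 0.7059 µA.

I ≈ 0.706 µA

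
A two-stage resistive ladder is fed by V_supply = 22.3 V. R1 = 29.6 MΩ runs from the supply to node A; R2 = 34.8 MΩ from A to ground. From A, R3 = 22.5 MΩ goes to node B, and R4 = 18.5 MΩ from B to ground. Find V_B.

Node A sees R2 in parallel with the series input of stage 2, R3 + R4 = 41.00 MΩ.
Effective lower resistance at A: R2 ‖ 41.00 = 18.82 MΩ.
So V_A = 22.3 × 0.3887 = 8.669 V.
Then the unloaded second divider: V_B = V_A × R4/(R3+R4) = 8.669 × 0.4512 = 3.911 V.

V_B ≈ 3.91 V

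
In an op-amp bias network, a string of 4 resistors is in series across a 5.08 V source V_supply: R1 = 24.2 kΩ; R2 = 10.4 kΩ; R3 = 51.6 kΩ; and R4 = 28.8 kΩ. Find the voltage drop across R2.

ΣR = 24.2 + 10.4 + 51.6 + 28.8 = 115.0 kΩ.
By the voltage-divider rule, V = 5.08 × 10.40/115.0 = 0.4594 V.

V ≈ 0.459 V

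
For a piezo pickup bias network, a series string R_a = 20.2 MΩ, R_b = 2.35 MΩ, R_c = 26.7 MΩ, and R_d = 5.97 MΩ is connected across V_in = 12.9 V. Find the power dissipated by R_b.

P ≈ 0.128 µW

Series current I = V_in/ΣR = 12.9/55.22 = 0.2336 µA.
V(R_b) = I·R = 0.5490 V; P = V·I = 0.5490 × 0.2336 = 0.1282 µW.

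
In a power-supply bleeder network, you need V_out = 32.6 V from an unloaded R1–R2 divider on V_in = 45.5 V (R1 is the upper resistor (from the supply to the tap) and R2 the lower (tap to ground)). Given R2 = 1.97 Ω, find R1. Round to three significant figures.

R1 ≈ 0.780 Ω

Required fraction k = V_out/V_in = 0.7165.
R1 = R2·(1/k − 1) = 1.97 × 0.3957 = 0.7795 Ω.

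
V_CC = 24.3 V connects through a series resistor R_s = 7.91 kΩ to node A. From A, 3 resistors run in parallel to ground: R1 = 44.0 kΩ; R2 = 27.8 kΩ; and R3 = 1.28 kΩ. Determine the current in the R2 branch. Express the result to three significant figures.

I ≈ 0.114 mA

Parallel bank: R_p = 1/(1/44.0 + 1/27.8 + 1/1.28) = 1.191 kΩ.
V_A by voltage divider: V_A = 24.3 × 1.191/(7.91 + 1.191) = 3.179 V.
I(R2) = V_A / R2 = 3.179/27.8 = 0.1144 mA.
(Check via current divider: I_total = 2.670 mA; share G_k/ΣG = 0.04283 → same result.)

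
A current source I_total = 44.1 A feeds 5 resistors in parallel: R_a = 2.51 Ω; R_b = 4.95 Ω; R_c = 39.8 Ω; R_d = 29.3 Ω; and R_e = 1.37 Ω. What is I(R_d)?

Conductances: ΣG = 1/2.51 + 1/4.95 + 1/39.8 + 1/29.3 + 1/1.37 = 1.390 (1/Ω).
R_d takes the fraction G_k/ΣG = 0.03413/1.390 = 0.02456, so I = 44.1 × 0.02456 = 1.083 A.

I ≈ 1.08 A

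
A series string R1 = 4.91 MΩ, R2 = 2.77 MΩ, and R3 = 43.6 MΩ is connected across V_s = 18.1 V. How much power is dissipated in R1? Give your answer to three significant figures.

P ≈ 0.612 µW

ΣR = 51.28 MΩ → I = 18.1/51.28 = 0.3530 µA.
P(R1) = I²·R1 = (0.3530)² × 4.91 = 0.6117 µW.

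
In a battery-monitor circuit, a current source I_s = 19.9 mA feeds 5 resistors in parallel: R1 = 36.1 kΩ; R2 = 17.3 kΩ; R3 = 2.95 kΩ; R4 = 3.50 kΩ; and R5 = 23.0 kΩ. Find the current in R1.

I ≈ 0.731 mA

ΣG = 1/36.1 + 1/17.3 + 1/2.95 + 1/3.50 + 1/23.0 = 0.7537.
By the current-divider rule, I = I_s · G_k/ΣG = 19.9 × 0.03675 = 0.7314 mA.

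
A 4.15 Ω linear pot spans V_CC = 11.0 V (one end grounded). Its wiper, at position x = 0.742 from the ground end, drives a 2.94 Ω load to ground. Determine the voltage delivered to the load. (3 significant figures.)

V_out ≈ 6.43 V

Lower segment x·R_p = 3.079 Ω; upper segment (1−x)·R_p = 1.071 Ω.
(x·R_p) ‖ R_L = 1.504 Ω.
V_out = 11.0 × 1.504/(1.071 + 1.504) = 6.426 V.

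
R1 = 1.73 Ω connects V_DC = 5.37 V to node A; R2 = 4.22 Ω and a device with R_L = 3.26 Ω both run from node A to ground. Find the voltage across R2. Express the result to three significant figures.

V_out ≈ 2.77 V

The load sits in parallel with R2, giving an effective lower resistance R2' = R2·R_L/(R2+R_L) = 1.839 Ω.
Voltage divider with the loaded lower leg: V_out = 5.37 × 1.839/(1.73 + 1.839) = 5.37 × 0.5153 = 2.767 V.
(Unloaded it would be 3.81 V; the load pulls it down.)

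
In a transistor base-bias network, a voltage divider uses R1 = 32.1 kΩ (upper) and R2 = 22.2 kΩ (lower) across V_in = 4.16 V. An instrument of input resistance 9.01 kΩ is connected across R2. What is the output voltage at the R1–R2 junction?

V_out ≈ 0.692 V

The load sits in parallel with R2, giving an effective lower resistance R2' = R2·R_L/(R2+R_L) = 6.409 kΩ.
Now apply the divider: V_out = 4.16 × 0.1664 = 0.6923 V.
(Unloaded it would be 1.70 V; the load pulls it down.)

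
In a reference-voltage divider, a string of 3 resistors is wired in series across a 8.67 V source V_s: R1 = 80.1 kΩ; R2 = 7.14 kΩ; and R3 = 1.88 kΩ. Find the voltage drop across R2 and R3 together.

Total series resistance ΣR = 80.1 + 7.14 + 1.88 = 89.12 kΩ.
R_{R2..R3} = 7.14 + 1.88 = 9.020 kΩ.
By the voltage-divider rule, V = 8.67 × 9.020/89.12 = 0.8775 V.

V ≈ 0.878 V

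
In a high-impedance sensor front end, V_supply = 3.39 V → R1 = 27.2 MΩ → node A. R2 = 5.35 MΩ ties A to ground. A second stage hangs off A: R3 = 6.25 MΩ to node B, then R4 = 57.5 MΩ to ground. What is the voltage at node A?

Node A sees R2 in parallel with the series input of stage 2, R3 + R4 = 63.75 MΩ.
R2 ‖ (R3+R4) = 4.936 MΩ.
V_A = 3.39 × 4.936/(27.2 + 4.936) = 0.5207 V.

V_A ≈ 0.521 V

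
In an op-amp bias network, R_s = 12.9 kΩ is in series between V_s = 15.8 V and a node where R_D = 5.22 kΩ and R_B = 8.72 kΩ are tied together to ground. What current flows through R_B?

Parallel bank: R_p = 1/(1/5.22 + 1/8.72) = 3.265 kΩ.
V_A by voltage divider: V_A = 15.8 × 3.265/(12.9 + 3.265) = 3.192 V.
I(R_B) = V_A / R_B = 3.192/8.72 = 0.3660 mA.
(Equivalently: I_total = 0.9774 mA, then current-divider fraction G_k/ΣG = 0.3745.)

I ≈ 0.366 mA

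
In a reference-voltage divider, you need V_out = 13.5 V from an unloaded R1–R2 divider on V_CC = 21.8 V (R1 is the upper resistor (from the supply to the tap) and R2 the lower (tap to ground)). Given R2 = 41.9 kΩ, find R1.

R1 ≈ 25.8 kΩ

Required fraction k = V_out/V_CC = 0.6193.
R1 = R2·(1/k − 1) = 41.9 × 0.6148 = 25.76 kΩ.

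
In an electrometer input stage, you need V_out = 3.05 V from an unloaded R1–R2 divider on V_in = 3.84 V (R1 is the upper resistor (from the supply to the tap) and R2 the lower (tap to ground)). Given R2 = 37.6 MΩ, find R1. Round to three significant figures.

R1 ≈ 9.74 MΩ

V_out/V_in = R2/(R1+R2) = 0.7943.
So R1 = R2 · (V_in/V_out − 1) = 37.6 × (3.84/3.05 − 1) = 37.6 × 0.2590 = 9.739 MΩ.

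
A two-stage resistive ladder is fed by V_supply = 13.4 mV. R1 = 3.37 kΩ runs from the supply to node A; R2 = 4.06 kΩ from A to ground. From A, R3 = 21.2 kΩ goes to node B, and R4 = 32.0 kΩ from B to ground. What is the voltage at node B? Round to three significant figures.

Node A sees R2 in parallel with the series input of stage 2, R3 + R4 = 53.20 kΩ.
R2 ‖ (R3+R4) = 3.772 kΩ.
So V_A = 13.4 × 0.5282 = 7.077 mV.
Stage 2 is unloaded, so V_B = V_A · R4/(R3+R4) = 7.077 × 32.0/53.20 = 4.257 mV.

V_B ≈ 4.26 mV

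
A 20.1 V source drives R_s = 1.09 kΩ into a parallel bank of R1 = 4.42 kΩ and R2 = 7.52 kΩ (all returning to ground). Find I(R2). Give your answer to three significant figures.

Parallel bank: R_p = 1/(1/4.42 + 1/7.52) = 2.784 kΩ.
V_A = 20.1 × 2.784/3.874 = 14.44 V.
I(R2) = V_A / R2 = 14.44/7.52 = 1.921 mA.

I ≈ 1.92 mA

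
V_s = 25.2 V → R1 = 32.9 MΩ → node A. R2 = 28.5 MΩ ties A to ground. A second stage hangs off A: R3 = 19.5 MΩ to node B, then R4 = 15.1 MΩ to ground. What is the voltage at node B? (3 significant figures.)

V_B ≈ 3.54 V

Node A sees R2 in parallel with the series input of stage 2, R3 + R4 = 34.60 MΩ.
Effective lower resistance at A: R2 ‖ 34.60 = 15.63 MΩ.
First divider: V_A = V_s · 15.63/(32.9 + 15.63) = 8.115 V.
V_B = V_A × 0.4364 = 3.542 V.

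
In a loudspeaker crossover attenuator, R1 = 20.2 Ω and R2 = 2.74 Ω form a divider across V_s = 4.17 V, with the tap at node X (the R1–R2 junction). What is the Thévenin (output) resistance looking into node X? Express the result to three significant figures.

R_th ≈ 2.41 Ω

With V_s suppressed (replaced by a short), R_th = R1 ‖ R2 = (20.20 × 2.74)/(20.20 + 2.74) = 2.413 Ω.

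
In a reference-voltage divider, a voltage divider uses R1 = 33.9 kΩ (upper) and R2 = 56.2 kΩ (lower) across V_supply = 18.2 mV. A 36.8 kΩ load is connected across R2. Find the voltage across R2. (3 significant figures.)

V_out ≈ 7.21 mV

First combine the lower leg with the load: R2 ‖ R_L = 22.24 kΩ.
Voltage divider with the loaded lower leg: V_out = 18.2 × 22.24/(33.9 + 22.24) = 18.2 × 0.3961 = 7.210 mV.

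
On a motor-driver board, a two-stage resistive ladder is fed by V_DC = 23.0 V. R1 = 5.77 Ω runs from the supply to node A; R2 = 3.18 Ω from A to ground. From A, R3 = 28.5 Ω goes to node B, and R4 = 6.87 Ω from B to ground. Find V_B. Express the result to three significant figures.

V_B ≈ 1.50 V

Looking into the second stage from A: R3 + R4 = 35.37 Ω appears in parallel with R2.
R2 ‖ (R3+R4) = 2.918 Ω.
V_A = 23.0 × 2.918/(5.77 + 2.918) = 7.724 V.
Then the unloaded second divider: V_B = V_A × R4/(R3+R4) = 7.724 × 0.1942 = 1.500 V.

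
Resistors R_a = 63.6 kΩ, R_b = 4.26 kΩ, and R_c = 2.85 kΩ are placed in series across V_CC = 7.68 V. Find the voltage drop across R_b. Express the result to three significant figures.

V ≈ 0.463 V

Total series resistance ΣR = 63.6 + 4.26 + 2.85 = 70.71 kΩ.
V = V_CC · R/ΣR = 7.68 × 0.06025 = 0.4627 V.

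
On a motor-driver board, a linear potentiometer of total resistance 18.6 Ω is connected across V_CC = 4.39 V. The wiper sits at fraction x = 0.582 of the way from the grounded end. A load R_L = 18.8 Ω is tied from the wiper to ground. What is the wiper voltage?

V_out ≈ 2.06 V

Split the track: R_lower = x·R_p = 10.83 Ω, R_upper = (1−x)·R_p = 7.775 Ω.
Lower segment in parallel with the load: 10.83 ‖ 18.8 = 6.870 Ω.
V_out = 4.39 × 6.870/(7.775 + 6.870) = 2.059 V.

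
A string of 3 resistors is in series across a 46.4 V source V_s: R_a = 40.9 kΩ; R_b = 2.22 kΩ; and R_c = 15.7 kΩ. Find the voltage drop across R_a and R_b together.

V ≈ 34.0 V

ΣR = 40.9 + 2.22 + 15.7 = 58.82 kΩ.
R_{R_a..R_b} = 40.9 + 2.22 = 43.12 kΩ.
V = V_s · R/ΣR = 46.4 × 0.7331 = 34.02 V.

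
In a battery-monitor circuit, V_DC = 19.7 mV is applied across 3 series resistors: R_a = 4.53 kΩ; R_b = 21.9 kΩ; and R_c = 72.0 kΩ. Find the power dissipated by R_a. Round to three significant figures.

P ≈ 0.181 nW

Series current I = V_DC/ΣR = 19.7/98.43 = 0.2001 µA.
P(R_a) = I²·R_a = (0.2001)² × 4.53 = 0.1815 nW.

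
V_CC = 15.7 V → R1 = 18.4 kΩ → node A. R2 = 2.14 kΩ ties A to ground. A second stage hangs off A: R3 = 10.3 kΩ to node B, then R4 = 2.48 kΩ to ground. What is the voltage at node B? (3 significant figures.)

V_B ≈ 0.276 V

The second stage (R3 + R4 = 12.78 kΩ) loads node A in parallel with R2.
R2 ‖ (R3+R4) = 1.833 kΩ.
First divider: V_A = V_CC · 1.833/(18.4 + 1.833) = 1.422 V.
Then the unloaded second divider: V_B = V_A × R4/(R3+R4) = 1.422 × 0.1941 = 0.2760 V.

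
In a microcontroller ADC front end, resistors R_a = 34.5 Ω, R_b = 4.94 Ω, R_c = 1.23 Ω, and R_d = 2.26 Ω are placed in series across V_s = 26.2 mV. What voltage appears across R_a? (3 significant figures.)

V ≈ 21.1 mV

ΣR = 34.5 + 4.94 + 1.23 + 2.26 = 42.93 Ω.
By the voltage-divider rule, V = 26.2 × 34.50/42.93 = 21.06 mV.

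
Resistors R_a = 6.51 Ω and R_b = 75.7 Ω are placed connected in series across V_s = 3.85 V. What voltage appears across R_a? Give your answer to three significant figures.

ΣR = 6.51 + 75.7 = 82.21 Ω.
By the voltage-divider rule, V = 3.85 × 6.510/82.21 = 0.3049 V.

V ≈ 0.305 V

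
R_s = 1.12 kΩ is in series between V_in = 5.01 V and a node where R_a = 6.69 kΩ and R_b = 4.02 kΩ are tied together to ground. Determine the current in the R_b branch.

Parallel bank: R_p = 1/(1/6.69 + 1/4.02) = 2.511 kΩ.
V_A = 5.01 × 2.511/3.631 = 3.465 V.
I(R_b) = V_A / R_b = 3.465/4.02 = 0.8619 mA.
(Check via current divider: I_total = 1.380 mA; share G_k/ΣG = 0.6246 → same result.)

I ≈ 0.862 mA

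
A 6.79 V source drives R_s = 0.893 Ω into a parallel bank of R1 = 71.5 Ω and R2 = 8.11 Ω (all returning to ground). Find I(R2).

Combine the parallel branches: R_p = (1/71.5 + 1/8.11)⁻¹ = 7.284 Ω.
V_A = 6.79 × 7.284/8.177 = 6.048 V.
Branch current I = V_A/R2 = 6.048/8.11 = 0.7458 A.

I ≈ 0.746 A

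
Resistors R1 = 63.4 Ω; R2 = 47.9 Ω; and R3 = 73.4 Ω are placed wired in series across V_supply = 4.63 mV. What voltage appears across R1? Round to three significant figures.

Series total: ΣR = 63.4 + 47.9 + 73.4 = 184.7 Ω.
Voltage divider: V = V_supply · (63.40 / 184.7) = 4.63 × 0.3433 = 1.589 mV.

V ≈ 1.59 mV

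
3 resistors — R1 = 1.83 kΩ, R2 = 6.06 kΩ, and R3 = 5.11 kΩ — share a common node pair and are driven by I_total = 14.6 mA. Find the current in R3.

Conductances: ΣG = 1/1.83 + 1/6.06 + 1/5.11 = 0.9072 (1/kΩ).
Current divider: I(R3) = I_total · G_k/ΣG = 14.6 × (0.1957/0.9072) = 14.6 × 0.2157 = 3.150 mA.

I ≈ 3.15 mA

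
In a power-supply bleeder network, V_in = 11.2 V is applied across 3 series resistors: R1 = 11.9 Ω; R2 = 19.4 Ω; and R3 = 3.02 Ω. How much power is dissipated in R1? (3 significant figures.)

ΣR = 34.32 Ω → I = 11.2/34.32 = 0.3263 A.
V(R1) = I·R = 3.883 V; P = V·I = 3.883 × 0.3263 = 1.267 W.

P ≈ 1.27 W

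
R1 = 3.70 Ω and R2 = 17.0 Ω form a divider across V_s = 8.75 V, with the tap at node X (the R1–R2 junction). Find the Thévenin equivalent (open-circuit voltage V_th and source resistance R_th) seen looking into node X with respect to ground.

Open-circuit (no load on X): V_th = V_s · R2/(R1 + R2) = 8.75 × 17.0/(3.700 + 17.0) = 7.186 V.
With V_s suppressed (replaced by a short), R_th = R1 ‖ R2 = (3.700 × 17.0)/(3.700 + 17.0) = 3.039 Ω.

V_th ≈ 7.19 V, R_th ≈ 3.04 Ω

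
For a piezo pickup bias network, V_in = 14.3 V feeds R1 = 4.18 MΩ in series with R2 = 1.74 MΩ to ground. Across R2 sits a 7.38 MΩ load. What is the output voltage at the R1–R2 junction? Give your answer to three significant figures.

The load sits in parallel with R2, giving an effective lower resistance R2' = R2·R_L/(R2+R_L) = 1.408 MΩ.
Then V_out = V_in · R2'/(R1 + R2') = 14.3 × 1.408/5.588 = 3.603 V.
(Unloaded it would be 4.20 V; the load pulls it down.)

V_out ≈ 3.60 V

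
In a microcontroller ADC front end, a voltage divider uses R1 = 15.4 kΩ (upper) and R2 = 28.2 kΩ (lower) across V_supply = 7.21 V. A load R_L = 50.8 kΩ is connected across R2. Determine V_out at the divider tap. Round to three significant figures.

The load sits in parallel with R2, giving an effective lower resistance R2' = R2·R_L/(R2+R_L) = 18.13 kΩ.
Then V_out = V_supply · R2'/(R1 + R2') = 7.21 × 18.13/33.53 = 3.899 V.

V_out ≈ 3.90 V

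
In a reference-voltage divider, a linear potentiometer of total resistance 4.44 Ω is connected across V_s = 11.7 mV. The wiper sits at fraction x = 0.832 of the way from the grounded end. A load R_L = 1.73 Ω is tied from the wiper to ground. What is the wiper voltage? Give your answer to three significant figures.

V_out ≈ 7.16 mV

Lower segment x·R_p = 3.694 Ω; upper segment (1−x)·R_p = 0.7459 Ω.
(x·R_p) ‖ R_L = 1.178 Ω.
Loaded-divider output: V_out = 11.7 × 0.6123 = 7.164 mV.
(Unloaded: V_out = x·V_s = 9.73 mV.)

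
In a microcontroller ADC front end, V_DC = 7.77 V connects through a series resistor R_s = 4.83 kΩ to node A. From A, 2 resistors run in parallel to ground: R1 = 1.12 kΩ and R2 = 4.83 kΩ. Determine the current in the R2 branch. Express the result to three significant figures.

I ≈ 0.255 mA

Equivalent of the parallel group: R_p = 0.9092 kΩ.
V_A by voltage divider: V_A = 7.77 × 0.9092/(4.83 + 0.9092) = 1.231 V.
I(R2) = V_A / R2 = 1.231/4.83 = 0.2548 mA.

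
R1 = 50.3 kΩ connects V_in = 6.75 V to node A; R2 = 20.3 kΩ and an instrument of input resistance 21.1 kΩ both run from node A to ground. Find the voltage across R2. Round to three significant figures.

First combine the lower leg with the load: R2 ‖ R_L = 10.35 kΩ.
Voltage divider with the loaded lower leg: V_out = 6.75 × 10.35/(50.3 + 10.35) = 6.75 × 0.1706 = 1.152 V.

V_out ≈ 1.15 V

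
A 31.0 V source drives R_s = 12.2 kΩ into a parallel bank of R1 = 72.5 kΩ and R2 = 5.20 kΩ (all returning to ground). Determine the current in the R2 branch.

I ≈ 1.70 mA

Parallel bank: R_p = 1/(1/72.5 + 1/5.20) = 4.852 kΩ.
V_A = 31.0 × 4.852/17.05 = 8.821 V.
Branch current I = V_A/R2 = 8.821/5.20 = 1.696 mA.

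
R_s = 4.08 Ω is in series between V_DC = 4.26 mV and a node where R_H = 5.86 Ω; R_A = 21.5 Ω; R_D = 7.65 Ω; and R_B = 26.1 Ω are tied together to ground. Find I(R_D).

I ≈ 0.216 mA

Combine the parallel branches: R_p = (1/5.86 + 1/21.5 + 1/7.65 + 1/26.1)⁻¹ = 2.589 Ω.
V_A by voltage divider: V_A = 4.26 × 2.589/(4.08 + 2.589) = 1.654 mV.
Branch current I = V_A/R_D = 1.654/7.65 = 0.2162 mA.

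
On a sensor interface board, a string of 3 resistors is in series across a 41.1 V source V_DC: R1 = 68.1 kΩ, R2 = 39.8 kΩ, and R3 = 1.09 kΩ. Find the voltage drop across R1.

V ≈ 25.7 V

ΣR = 68.1 + 39.8 + 1.09 = 109.0 kΩ.
By the voltage-divider rule, V = 41.1 × 68.10/109.0 = 25.68 V.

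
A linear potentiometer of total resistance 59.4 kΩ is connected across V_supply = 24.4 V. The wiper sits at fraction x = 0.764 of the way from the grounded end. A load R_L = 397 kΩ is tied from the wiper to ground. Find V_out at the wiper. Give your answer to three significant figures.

Lower segment x·R_p = 45.38 kΩ; upper segment (1−x)·R_p = 14.02 kΩ.
R_L loads the lower segment: effective lower R = 40.73 kΩ.
Loaded-divider output: V_out = 24.4 × 0.7439 = 18.15 V.
(Unloaded: V_out = x·V_supply = 18.6 V.)

V_out ≈ 18.2 V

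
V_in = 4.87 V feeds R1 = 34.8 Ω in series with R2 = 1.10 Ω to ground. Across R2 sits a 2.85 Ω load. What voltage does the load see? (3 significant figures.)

V_out ≈ 0.109 V

The load sits in parallel with R2, giving an effective lower resistance R2' = R2·R_L/(R2+R_L) = 0.7937 Ω.
Now apply the divider: V_out = 4.87 × 0.02230 = 0.1086 V.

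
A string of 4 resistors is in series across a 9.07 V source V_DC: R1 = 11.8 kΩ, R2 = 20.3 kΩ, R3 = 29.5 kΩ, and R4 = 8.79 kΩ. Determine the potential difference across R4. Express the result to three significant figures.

V ≈ 1.13 V

Total series resistance ΣR = 11.8 + 20.3 + 29.5 + 8.79 = 70.39 kΩ.
Voltage divider: V = V_DC · (8.790 / 70.39) = 9.07 × 0.1249 = 1.133 V.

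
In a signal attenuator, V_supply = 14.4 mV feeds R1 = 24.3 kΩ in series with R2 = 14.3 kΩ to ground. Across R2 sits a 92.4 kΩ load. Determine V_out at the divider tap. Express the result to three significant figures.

V_out ≈ 4.86 mV

The load sits in parallel with R2, giving an effective lower resistance R2' = R2·R_L/(R2+R_L) = 12.38 kΩ.
Then V_out = V_supply · R2'/(R1 + R2') = 14.4 × 12.38/36.68 = 4.861 mV.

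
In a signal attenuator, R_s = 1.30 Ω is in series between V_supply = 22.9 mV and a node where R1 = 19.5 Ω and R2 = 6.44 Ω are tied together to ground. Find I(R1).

Equivalent of the parallel group: R_p = 4.841 Ω.
V_A = 22.9 × 4.841/6.141 = 18.05 mV.
I(R1) = V_A / R1 = 18.05/19.5 = 0.9258 mA.

I ≈ 0.926 mA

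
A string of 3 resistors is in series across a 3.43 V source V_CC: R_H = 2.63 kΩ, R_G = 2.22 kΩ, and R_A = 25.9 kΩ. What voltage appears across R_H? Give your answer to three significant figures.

V ≈ 0.293 V

ΣR = 2.63 + 2.22 + 25.9 = 30.75 kΩ.
Voltage divider: V = V_CC · (2.630 / 30.75) = 3.43 × 0.08553 = 0.2934 V.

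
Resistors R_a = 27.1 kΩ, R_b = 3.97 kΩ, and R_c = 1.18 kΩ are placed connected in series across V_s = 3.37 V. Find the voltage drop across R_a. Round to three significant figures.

V ≈ 2.83 V

ΣR = 27.1 + 3.97 + 1.18 = 32.25 kΩ.
Voltage divider: V = V_s · (27.10 / 32.25) = 3.37 × 0.8403 = 2.832 V.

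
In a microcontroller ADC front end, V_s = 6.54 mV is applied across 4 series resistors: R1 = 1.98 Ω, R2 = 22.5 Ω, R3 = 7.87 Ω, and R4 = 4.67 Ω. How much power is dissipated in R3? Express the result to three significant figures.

The common current is I = 6.54/37.02 = 0.1767 mA.
V(R3) = I·R = 1.390 mV; P = V·I = 1.390 × 0.1767 = 0.2456 µW.

P ≈ 0.246 µW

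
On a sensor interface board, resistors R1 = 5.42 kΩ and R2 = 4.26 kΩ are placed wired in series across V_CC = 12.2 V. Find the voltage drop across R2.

ΣR = 5.42 + 4.26 = 9.680 kΩ.
By the voltage-divider rule, V = 12.2 × 4.260/9.680 = 5.369 V.

V ≈ 5.37 V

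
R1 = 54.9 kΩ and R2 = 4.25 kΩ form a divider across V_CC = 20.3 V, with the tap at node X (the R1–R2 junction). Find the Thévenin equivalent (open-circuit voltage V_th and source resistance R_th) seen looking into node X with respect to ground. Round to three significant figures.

With X open, the divider is unloaded: V_th = 20.3 × 4.25/59.15 = 1.459 V.
With V_CC suppressed (replaced by a short), R_th = R1 ‖ R2 = (54.90 × 4.25)/(54.90 + 4.25) = 3.945 kΩ.

V_th ≈ 1.46 V, R_th ≈ 3.94 kΩ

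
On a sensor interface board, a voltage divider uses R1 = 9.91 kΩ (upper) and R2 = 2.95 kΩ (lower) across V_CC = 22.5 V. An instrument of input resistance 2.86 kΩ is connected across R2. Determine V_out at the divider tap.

R2 ‖ R_L = (2.95 × 2.86)/(2.95 + 2.86) = 1.452 kΩ.
Then V_out = V_CC · R2'/(R1 + R2') = 22.5 × 1.452/11.36 = 2.876 V.

V_out ≈ 2.88 V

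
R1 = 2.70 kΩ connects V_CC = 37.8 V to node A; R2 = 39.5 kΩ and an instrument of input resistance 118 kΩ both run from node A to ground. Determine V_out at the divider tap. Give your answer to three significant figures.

V_out ≈ 34.6 V

R2 ‖ R_L = (39.5 × 118)/(39.5 + 118) = 29.59 kΩ.
Then V_out = V_CC · R2'/(R1 + R2') = 37.8 × 29.59/32.29 = 34.64 V.
(Unloaded it would be 35.4 V; the load pulls it down.)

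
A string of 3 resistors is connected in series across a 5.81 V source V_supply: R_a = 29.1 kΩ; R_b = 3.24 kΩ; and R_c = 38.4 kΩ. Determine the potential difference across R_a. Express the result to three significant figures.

ΣR = 29.1 + 3.24 + 38.4 = 70.74 kΩ.
V = V_supply · R/ΣR = 5.81 × 0.4114 = 2.390 V.

V ≈ 2.39 V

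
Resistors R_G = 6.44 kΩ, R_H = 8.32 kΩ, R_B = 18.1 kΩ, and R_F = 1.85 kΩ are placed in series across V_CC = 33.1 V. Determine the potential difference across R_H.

Series total: ΣR = 6.44 + 8.32 + 18.1 + 1.85 = 34.71 kΩ.
By the voltage-divider rule, V = 33.1 × 8.320/34.71 = 7.934 V.

V ≈ 7.93 V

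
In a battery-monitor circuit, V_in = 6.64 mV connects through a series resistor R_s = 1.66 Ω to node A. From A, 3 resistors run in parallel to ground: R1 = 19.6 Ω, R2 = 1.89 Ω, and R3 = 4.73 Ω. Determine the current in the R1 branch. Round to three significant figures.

I ≈ 0.146 mA

Parallel bank: R_p = 1/(1/19.6 + 1/1.89 + 1/4.73) = 1.263 Ω.
Node voltage V_A = V_in · R_p/(R_s + R_p) = 6.64 × 0.4322 = 2.870 mV.
I(R1) = V_A / R1 = 2.870/19.6 = 0.1464 mA.
(Equivalently: I_total = 2.271 mA, then current-divider fraction G_k/ΣG = 0.06446.)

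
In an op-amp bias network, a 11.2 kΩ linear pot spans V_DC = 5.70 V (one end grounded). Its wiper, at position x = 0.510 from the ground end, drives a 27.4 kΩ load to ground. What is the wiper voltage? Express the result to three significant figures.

V_out ≈ 2.64 V

Split the track: R_lower = x·R_p = 5.712 kΩ, R_upper = (1−x)·R_p = 5.488 kΩ.
Lower segment in parallel with the load: 5.712 ‖ 27.4 = 4.727 kΩ.
Loaded-divider output: V_out = 5.70 × 0.4627 = 2.638 V.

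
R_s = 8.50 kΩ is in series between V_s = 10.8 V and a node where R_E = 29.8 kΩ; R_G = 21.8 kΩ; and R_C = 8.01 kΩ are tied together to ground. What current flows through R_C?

Combine the parallel branches: R_p = (1/29.8 + 1/21.8 + 1/8.01)⁻¹ = 4.895 kΩ.
Node voltage V_A = V_s · R_p/(R_s + R_p) = 10.8 × 0.3655 = 3.947 V.
Branch current I = V_A/R_C = 3.947/8.01 = 0.4927 mA.
(Check via current divider: I_total = 0.8062 mA; share G_k/ΣG = 0.6112 → same result.)

I ≈ 0.493 mA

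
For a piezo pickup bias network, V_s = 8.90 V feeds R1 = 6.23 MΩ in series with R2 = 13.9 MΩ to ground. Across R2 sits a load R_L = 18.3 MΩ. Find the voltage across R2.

The load sits in parallel with R2, giving an effective lower resistance R2' = R2·R_L/(R2+R_L) = 7.900 MΩ.
Then V_out = V_s · R2'/(R1 + R2') = 8.90 × 7.900/14.13 = 4.976 V.

V_out ≈ 4.98 V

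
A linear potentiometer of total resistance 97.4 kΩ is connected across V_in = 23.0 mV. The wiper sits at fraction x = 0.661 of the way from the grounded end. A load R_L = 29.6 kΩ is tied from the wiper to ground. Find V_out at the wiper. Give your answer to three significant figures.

V_out ≈ 8.75 mV

Lower segment x·R_p = 64.38 kΩ; upper segment (1−x)·R_p = 33.02 kΩ.
Lower segment in parallel with the load: 64.38 ‖ 29.6 = 20.28 kΩ.
V_out = 23.0 × 20.28/(33.02 + 20.28) = 8.751 mV.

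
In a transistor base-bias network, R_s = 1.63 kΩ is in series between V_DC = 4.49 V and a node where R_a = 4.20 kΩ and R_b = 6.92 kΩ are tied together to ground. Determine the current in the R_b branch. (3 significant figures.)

I ≈ 0.400 mA

Combine the parallel branches: R_p = (1/4.20 + 1/6.92)⁻¹ = 2.614 kΩ.
V_A by voltage divider: V_A = 4.49 × 2.614/(1.63 + 2.614) = 2.765 V.
Branch current I = V_A/R_b = 2.765/6.92 = 0.3996 mA.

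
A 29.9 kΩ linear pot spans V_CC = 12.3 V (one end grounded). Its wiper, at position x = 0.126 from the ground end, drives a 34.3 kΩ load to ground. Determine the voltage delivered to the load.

V_out ≈ 1.41 V

Lower segment x·R_p = 3.767 kΩ; upper segment (1−x)·R_p = 26.13 kΩ.
R_L loads the lower segment: effective lower R = 3.395 kΩ.
V_out = 12.3 × 3.395/(26.13 + 3.395) = 1.414 V.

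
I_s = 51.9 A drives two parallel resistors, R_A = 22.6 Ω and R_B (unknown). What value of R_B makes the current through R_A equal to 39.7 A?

Two-branch current divider: I_A = I_s · R_B/(R_A + R_B).
39.7/51.9 = R_B/(R_A + R_B) → R_B = R_A · (0.7649)/(1 − 0.7649) = 22.6 × 3.254 = 73.54 Ω.

R_B ≈ 73.5 Ω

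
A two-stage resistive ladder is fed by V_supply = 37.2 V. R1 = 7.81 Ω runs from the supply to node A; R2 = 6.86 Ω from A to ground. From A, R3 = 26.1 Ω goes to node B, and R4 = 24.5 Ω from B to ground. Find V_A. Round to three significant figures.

Looking into the second stage from A: R3 + R4 = 50.60 Ω appears in parallel with R2.
Effective lower resistance at A: R2 ‖ 50.60 = 6.041 Ω.
V_A = 37.2 × 6.041/(7.81 + 6.041) = 16.22 V.

V_A ≈ 16.2 V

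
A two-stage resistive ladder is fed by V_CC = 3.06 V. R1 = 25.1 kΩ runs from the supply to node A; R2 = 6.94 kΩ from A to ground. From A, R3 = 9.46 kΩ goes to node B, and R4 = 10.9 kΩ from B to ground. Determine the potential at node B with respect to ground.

V_B ≈ 0.280 V

Looking into the second stage from A: R3 + R4 = 20.36 kΩ appears in parallel with R2.
Effective lower resistance at A: R2 ‖ 20.36 = 5.176 kΩ.
First divider: V_A = V_CC · 5.176/(25.1 + 5.176) = 0.5231 V.
Then the unloaded second divider: V_B = V_A × R4/(R3+R4) = 0.5231 × 0.5354 = 0.2801 V.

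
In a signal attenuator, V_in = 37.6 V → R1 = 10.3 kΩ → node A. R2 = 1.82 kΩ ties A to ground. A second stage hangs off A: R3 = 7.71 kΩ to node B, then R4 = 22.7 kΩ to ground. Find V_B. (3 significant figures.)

Node A sees R2 in parallel with the series input of stage 2, R3 + R4 = 30.41 kΩ.
Effective lower resistance at A: R2 ‖ 30.41 = 1.717 kΩ.
So V_A = 37.6 × 0.1429 = 5.373 V.
Then the unloaded second divider: V_B = V_A × R4/(R3+R4) = 5.373 × 0.7465 = 4.011 V.

V_B ≈ 4.01 V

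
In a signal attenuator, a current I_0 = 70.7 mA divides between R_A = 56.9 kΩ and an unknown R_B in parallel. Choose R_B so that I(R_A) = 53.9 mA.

R_B ≈ 183 kΩ

The fraction through R_A equals R_B/(R_A+R_B).
53.9/70.7 = R_B/(R_A + R_B) → R_B = R_A · (0.7624)/(1 − 0.7624) = 56.9 × 3.208 = 182.6 kΩ.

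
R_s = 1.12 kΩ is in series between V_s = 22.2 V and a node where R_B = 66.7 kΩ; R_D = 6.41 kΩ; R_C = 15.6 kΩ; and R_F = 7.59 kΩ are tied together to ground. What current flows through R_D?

I ≈ 2.45 mA

Equivalent of the parallel group: R_p = 2.726 kΩ.
Node voltage V_A = V_s · R_p/(R_s + R_p) = 22.2 × 0.7088 = 15.73 V.
I(R_D) = V_A / R_D = 15.73/6.41 = 2.455 mA.
(Check via current divider: I_total = 5.772 mA; share G_k/ΣG = 0.4253 → same result.)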